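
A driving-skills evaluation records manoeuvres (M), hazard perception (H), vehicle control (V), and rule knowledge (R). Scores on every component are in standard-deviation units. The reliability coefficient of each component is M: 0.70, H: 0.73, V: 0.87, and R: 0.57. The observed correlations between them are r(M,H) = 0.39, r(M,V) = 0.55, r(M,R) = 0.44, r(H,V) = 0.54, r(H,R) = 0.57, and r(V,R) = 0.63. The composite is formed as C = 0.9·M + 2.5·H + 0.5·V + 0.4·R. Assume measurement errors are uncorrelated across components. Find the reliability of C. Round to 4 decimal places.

0.8410

Var(C) = 0.9² + 2.5² + 0.5² + 0.4² + 2·[2.25·0.39 + 0.45·0.55 + 0.36·0.44 + 1.25·0.54 + 0.57 + 0.2·0.63] = 7.47 + 5.3088 = 12.7788.
Because errors are independent across components, Cov(Tᵢ,Tⱼ) = Cov(Xᵢ,Xⱼ); the off-diagonal part of the true-score variance is the same as above.
True-score variance = [0.9²·0.70 + 2.5²·0.73 + 0.5²·0.87 + 0.4²·0.57] + 5.3088 = 5.4382 + 5.3088 = 10.747.
Reliability = 10.747 / 12.7788 = 0.8410.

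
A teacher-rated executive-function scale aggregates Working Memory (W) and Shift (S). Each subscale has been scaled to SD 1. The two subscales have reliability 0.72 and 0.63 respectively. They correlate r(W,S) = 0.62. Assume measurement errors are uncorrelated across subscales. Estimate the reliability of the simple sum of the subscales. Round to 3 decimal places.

0.799

Var(W+S) = 2 + 2·[0.62] = 2 + 1.24 = 3.24.
Because errors are independent across components, Cov(Tᵢ,Tⱼ) = Cov(Xᵢ,Xⱼ); the off-diagonal part of the true-score variance is the same as above.
True-score variance = [0.72 + 0.63] + 1.24 = 1.35 + 1.24 = 2.59.
Reliability = 2.59 / 3.24 = 0.799.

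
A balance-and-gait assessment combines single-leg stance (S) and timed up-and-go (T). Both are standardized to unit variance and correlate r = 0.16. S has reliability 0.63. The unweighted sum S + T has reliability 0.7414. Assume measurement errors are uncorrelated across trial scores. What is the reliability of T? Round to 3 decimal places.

0.770

Var(S+T) = 2 + 2·0.16 = 2.320.
True-score variance = ρ_S + ρ_T + 2·0.16, so 0.7414 = (0.63 + ρ_T + 0.32) / 2.320.
ρ_T = 0.7414·2.320 − 0.63 − 0.32 = 0.770.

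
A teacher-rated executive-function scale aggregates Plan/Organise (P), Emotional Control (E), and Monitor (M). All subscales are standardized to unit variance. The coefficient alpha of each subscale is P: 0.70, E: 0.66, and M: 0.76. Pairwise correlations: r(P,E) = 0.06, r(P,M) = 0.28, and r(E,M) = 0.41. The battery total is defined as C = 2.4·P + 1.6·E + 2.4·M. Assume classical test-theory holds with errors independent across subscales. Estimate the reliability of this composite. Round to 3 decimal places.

0.810

Var(C) = 2.4² + 1.6² + 2.4² + 2·[3.84·0.06 + 5.76·0.28 + 3.84·0.41] = 14.08 + 6.8352 = 20.9152.
With uncorrelated errors the cross-covariances are all true-score covariance, so they carry over unchanged; only the diagonal terms shrink to ρᵢσᵢ².
True-score variance = [2.4²·0.70 + 1.6²·0.66 + 2.4²·0.76] + 6.8352 = 10.0992 + 6.8352 = 16.9344.
Reliability = 16.9344 / 20.9152 = 0.810.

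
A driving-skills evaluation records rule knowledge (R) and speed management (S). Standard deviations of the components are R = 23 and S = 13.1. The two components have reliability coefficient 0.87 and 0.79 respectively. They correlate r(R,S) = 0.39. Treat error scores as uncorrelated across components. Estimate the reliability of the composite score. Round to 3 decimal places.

Var(R+S) = 23² + 13.1² + 2·[23·13.1·0.39] = 700.61 + 235.014 = 935.624.
Under uncorrelated errors the observed covariances equal the true-score covariances, so only the own-variance terms attenuate.
True-score variance = [23²·0.87 + 13.1²·0.79] + 235.014 = 595.802 + 235.014 = 830.816.
Reliability = 830.816 / 935.624 = 0.888.

0.888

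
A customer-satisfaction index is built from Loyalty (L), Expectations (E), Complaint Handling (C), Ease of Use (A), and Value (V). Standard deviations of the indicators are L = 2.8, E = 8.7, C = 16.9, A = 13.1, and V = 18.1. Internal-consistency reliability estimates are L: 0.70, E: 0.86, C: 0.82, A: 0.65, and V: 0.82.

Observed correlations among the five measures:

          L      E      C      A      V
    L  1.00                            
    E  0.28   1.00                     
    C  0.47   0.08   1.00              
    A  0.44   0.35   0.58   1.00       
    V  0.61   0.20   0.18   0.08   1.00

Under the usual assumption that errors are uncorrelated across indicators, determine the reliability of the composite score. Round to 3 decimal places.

Var(L+E+C+A+V) = 2.8² + 8.7² + 16.9² + 13.1² + 18.1² + 2·[2.8·8.7·0.28 + 2.8·16.9·0.47 + 2.8·13.1·0.44 + 2.8·18.1·0.61 + 8.7·16.9·0.08 + 8.7·13.1·0.35 + 8.7·18.1·0.20 + 16.9·13.1·0.58 + 16.9·18.1·0.18 + 13.1·18.1·0.08] = 868.36 + 723.393 = 1591.75.
Because errors are independent across components, Cov(Tᵢ,Tⱼ) = Cov(Xᵢ,Xⱼ); the off-diagonal part of the true-score variance is the same as above.
True-score variance = [2.8²·0.70 + 8.7²·0.86 + 16.9²·0.82 + 13.1²·0.65 + 18.1²·0.82] + 723.393 = 684.968 + 723.393 = 1408.36.
Reliability = 1408.36 / 1591.75 = 0.885.

0.885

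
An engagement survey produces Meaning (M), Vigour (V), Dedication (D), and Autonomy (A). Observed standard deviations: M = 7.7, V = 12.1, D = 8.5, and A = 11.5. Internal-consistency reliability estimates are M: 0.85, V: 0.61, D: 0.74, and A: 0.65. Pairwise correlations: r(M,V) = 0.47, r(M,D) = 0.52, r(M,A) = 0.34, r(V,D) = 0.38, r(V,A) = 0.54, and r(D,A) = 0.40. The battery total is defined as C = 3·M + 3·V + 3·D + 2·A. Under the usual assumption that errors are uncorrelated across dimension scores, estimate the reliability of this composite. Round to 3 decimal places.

Var(C) = 3²·7.7² + 3²·12.1² + 3²·8.5² + 2²·11.5² + 2·[9·7.7·12.1·0.47 + 9·7.7·8.5·0.52 + 6·7.7·11.5·0.34 + 9·12.1·8.5·0.38 + 6·12.1·11.5·0.54 + 6·8.5·11.5·0.40] = 3030.55 + 3836.5 = 6867.05.
With uncorrelated errors the cross-covariances are all true-score covariance, so they carry over unchanged; only the diagonal terms shrink to ρᵢσᵢ².
True-score variance = [3²·7.7²·0.85 + 3²·12.1²·0.61 + 3²·8.5²·0.74 + 2²·11.5²·0.65] + 3836.5 = 2082.39 + 3836.5 = 5918.89.
Reliability = 5918.89 / 6867.05 = 0.862.

0.862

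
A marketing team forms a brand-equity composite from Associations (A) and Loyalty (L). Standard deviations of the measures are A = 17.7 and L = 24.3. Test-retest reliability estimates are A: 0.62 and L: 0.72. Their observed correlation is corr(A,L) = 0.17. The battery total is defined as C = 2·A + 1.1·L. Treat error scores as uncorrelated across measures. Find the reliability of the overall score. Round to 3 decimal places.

0.705

Var(C) = 2²·17.7² + 1.1²·24.3² + 2·[2.2·17.7·24.3·0.17] = 1967.65 + 321.722 = 2289.38.
With uncorrelated errors the cross-covariances are all true-score covariance, so they carry over unchanged; only the diagonal terms shrink to ρᵢσᵢ².
True-score variance = [2²·17.7²·0.62 + 1.1²·24.3²·0.72] + 321.722 = 1291.39 + 321.722 = 1613.12.
Reliability = 1613.12 / 2289.38 = 0.705.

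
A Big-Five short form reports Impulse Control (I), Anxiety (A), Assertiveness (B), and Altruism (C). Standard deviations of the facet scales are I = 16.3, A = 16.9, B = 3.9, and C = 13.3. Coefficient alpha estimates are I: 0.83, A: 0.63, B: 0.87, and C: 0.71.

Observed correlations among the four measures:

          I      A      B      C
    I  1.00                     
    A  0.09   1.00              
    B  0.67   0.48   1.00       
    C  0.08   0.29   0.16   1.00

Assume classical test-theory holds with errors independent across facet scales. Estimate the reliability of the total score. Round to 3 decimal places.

0.818

Var(I+A+B+C) = 16.3² + 16.9² + 3.9² + 13.3² + 2·[16.3·16.9·0.09 + 16.3·3.9·0.67 + 16.3·13.3·0.08 + 16.9·3.9·0.48 + 16.9·13.3·0.29 + 3.9·13.3·0.16] = 743.4 + 379.693 = 1123.09.
Under uncorrelated errors the observed covariances equal the true-score covariances, so only the own-variance terms attenuate.
True-score variance = [16.3²·0.83 + 16.9²·0.63 + 3.9²·0.87 + 13.3²·0.71] + 379.693 = 539.282 + 379.693 = 918.975.
Reliability = 918.975 / 1123.09 = 0.818.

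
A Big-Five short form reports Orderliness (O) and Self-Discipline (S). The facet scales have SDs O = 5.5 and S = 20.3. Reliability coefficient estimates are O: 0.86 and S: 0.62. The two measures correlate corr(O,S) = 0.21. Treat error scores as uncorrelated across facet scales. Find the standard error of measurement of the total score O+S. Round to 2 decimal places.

12.68

Var(total) = 442.34 + 46.893 = 489.233.
True-score variance = 281.511 + 46.893 = 328.404, so reliability = 0.6713.
Error variance = 489.233 − 328.404 = 160.829; SEM = √160.829 = 12.68.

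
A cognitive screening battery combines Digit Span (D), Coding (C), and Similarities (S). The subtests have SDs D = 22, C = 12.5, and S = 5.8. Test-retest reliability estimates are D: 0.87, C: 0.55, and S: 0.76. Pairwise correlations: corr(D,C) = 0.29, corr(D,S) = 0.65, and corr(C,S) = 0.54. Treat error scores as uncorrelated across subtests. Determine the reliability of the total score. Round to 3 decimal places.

0.869

Var(D+C+S) = 22² + 12.5² + 5.8² + 2·[22·12.5·0.29 + 22·5.8·0.65 + 12.5·5.8·0.54] = 673.89 + 403.68 = 1077.57.
Under uncorrelated errors the observed covariances equal the true-score covariances, so only the own-variance terms attenuate.
True-score variance = [22²·0.87 + 12.5²·0.55 + 5.8²·0.76] + 403.68 = 532.584 + 403.68 = 936.264.
Reliability = 936.264 / 1077.57 = 0.869.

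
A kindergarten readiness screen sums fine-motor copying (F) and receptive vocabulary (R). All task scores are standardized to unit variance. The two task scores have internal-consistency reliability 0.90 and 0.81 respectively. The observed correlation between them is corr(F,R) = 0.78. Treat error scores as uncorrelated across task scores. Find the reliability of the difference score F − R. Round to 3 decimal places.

Var(F−R) = 1 + 1 − 2·0.78 = 2 − 1.56 = 0.44.
Under uncorrelated errors the observed covariances equal the true-score covariances, so only the own-variance terms attenuate.
True-score variance = [0.90 + 0.81] − 1.56 = 1.71 − 1.56 = 0.15.
Reliability = 0.15 / 0.44 = 0.341.

0.341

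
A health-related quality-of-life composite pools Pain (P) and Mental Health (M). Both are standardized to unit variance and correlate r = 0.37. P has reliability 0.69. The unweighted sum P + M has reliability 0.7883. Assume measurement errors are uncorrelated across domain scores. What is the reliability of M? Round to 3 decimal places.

Var(P+M) = 2 + 2·0.37 = 2.740.
True-score variance = ρ_P + ρ_M + 2·0.37, so 0.7883 = (0.69 + ρ_M + 0.74) / 2.740.
ρ_M = 0.7883·2.740 − 0.69 − 0.74 = 0.730.

0.730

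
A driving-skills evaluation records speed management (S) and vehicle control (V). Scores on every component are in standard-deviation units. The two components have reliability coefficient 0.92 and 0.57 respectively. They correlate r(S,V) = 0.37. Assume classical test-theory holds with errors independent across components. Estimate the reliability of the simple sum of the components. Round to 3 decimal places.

0.814

Var(S+V) = 2 + 2·[0.37] = 2 + 0.74 = 2.74.
Because errors are independent across components, Cov(Tᵢ,Tⱼ) = Cov(Xᵢ,Xⱼ); the off-diagonal part of the true-score variance is the same as above.
True-score variance = [0.92 + 0.57] + 0.74 = 1.49 + 0.74 = 2.23.
Reliability = 2.23 / 2.74 = 0.814.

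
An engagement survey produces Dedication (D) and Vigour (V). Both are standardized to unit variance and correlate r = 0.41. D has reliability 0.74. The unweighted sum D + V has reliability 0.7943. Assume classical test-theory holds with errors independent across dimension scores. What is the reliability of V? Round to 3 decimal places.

0.680

Var(D+V) = 2 + 2·0.41 = 2.820.
True-score variance = ρ_D + ρ_V + 2·0.41, so 0.7943 = (0.74 + ρ_V + 0.82) / 2.820.
ρ_V = 0.7943·2.820 − 0.74 − 0.82 = 0.680.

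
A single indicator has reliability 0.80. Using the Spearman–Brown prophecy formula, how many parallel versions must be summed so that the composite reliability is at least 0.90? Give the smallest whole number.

k ≥ ρ*(1−ρ₁)/(ρ₁(1−ρ*)) = 0.90·0.20 / (0.80·0.10) = 2.250.
Smallest integer k = 3.

3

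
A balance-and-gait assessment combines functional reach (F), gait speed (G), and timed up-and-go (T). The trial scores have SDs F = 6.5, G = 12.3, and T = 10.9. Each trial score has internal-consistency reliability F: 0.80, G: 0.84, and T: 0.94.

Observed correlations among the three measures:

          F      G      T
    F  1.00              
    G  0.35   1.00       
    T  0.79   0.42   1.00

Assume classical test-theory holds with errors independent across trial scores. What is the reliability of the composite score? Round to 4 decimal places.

Var(F+G+T) = 6.5² + 12.3² + 10.9² + 2·[6.5·12.3·0.35 + 6.5·10.9·0.79 + 12.3·10.9·0.42] = 312.35 + 280.527 = 592.877.
Because errors are independent across components, Cov(Tᵢ,Tⱼ) = Cov(Xᵢ,Xⱼ); the off-diagonal part of the true-score variance is the same as above.
True-score variance = [6.5²·0.80 + 12.3²·0.84 + 10.9²·0.94] + 280.527 = 272.565 + 280.527 = 553.092.
Reliability = 553.092 / 592.877 = 0.9329.

0.9329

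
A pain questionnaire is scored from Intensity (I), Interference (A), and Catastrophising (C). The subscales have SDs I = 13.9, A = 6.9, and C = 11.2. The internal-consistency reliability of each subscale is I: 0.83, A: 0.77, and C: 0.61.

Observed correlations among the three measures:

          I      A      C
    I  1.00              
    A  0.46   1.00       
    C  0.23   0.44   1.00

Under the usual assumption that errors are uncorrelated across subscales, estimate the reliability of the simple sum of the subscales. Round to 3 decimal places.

Var(I+A+C) = 13.9² + 6.9² + 11.2² + 2·[13.9·6.9·0.46 + 13.9·11.2·0.23 + 6.9·11.2·0.44] = 366.26 + 227.856 = 594.116.
Under uncorrelated errors the observed covariances equal the true-score covariances, so only the own-variance terms attenuate.
True-score variance = [13.9²·0.83 + 6.9²·0.77 + 11.2²·0.61] + 227.856 = 273.542 + 227.856 = 501.399.
Reliability = 501.399 / 594.116 = 0.844.

0.844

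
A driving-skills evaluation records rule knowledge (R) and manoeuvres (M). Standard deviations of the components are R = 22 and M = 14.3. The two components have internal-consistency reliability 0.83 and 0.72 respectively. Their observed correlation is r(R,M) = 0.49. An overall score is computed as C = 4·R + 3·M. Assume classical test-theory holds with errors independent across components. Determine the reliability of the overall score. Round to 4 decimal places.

0.8621

Var(C) = 4²·22² + 3²·14.3² + 2·[12·22·14.3·0.49] = 9584.41 + 3699.7 = 13284.1.
Under uncorrelated errors the observed covariances equal the true-score covariances, so only the own-variance terms attenuate.
True-score variance = [4²·22²·0.83 + 3²·14.3²·0.72] + 3699.7 = 7752.62 + 3699.7 = 11452.3.
Reliability = 11452.3 / 13284.1 = 0.8621.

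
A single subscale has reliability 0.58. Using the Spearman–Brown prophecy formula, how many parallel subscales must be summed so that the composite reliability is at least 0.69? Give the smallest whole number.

k ≥ ρ*(1−ρ₁)/(ρ₁(1−ρ*)) = 0.69·0.42 / (0.58·0.31) = 1.612.
Smallest integer k = 2.

2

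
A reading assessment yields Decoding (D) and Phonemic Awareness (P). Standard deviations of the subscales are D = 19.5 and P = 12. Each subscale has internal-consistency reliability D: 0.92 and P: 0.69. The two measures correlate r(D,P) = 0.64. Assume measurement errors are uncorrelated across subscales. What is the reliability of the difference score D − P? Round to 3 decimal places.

Var(D−P) = 19.5² + 12² − 2·19.5·12·0.64 = 524.25 − 299.52 = 224.73.
Because errors are independent across components, Cov(Tᵢ,Tⱼ) = Cov(Xᵢ,Xⱼ); the off-diagonal part of the true-score variance is the same as above.
True-score variance = [19.5²·0.92 + 12²·0.69] − 299.52 = 449.19 − 299.52 = 149.67.
Reliability = 149.67 / 224.73 = 0.666.

0.666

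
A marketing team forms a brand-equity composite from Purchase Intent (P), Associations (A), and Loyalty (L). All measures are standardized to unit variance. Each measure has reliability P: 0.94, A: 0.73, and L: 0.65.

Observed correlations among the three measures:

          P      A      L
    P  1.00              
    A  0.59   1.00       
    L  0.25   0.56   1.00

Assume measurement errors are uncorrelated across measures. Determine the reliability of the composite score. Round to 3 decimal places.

Var(P+A+L) = 3 + 2·[0.59 + 0.25 + 0.56] = 3 + 2.8 = 5.8.
Under uncorrelated errors the observed covariances equal the true-score covariances, so only the own-variance terms attenuate.
True-score variance = [0.94 + 0.73 + 0.65] + 2.8 = 2.32 + 2.8 = 5.12.
Reliability = 5.12 / 5.8 = 0.883.

0.883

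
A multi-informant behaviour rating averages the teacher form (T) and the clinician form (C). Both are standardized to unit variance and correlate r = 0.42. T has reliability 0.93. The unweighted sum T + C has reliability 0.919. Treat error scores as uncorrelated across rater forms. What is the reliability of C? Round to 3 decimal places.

Var(T+C) = 2 + 2·0.42 = 2.840.
True-score variance = ρ_T + ρ_C + 2·0.42, so 0.919 = (0.93 + ρ_C + 0.84) / 2.840.
ρ_C = 0.919·2.840 − 0.93 − 0.84 = 0.840.

0.840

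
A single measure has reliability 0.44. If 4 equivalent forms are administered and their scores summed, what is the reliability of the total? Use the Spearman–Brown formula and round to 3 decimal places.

ρ_k = kρ / (1 + (k−1)ρ) = 4·0.44 / (1 + 3·0.44) = 1.760 / 2.320 = 0.759.

0.759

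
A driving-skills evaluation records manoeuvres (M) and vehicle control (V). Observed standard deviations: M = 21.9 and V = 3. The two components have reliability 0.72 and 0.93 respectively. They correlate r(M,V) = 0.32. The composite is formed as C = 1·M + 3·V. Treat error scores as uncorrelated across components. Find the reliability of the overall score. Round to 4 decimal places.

Var(C) = 21.9² + 3²·3² + 2·[3·21.9·3·0.32] = 560.61 + 126.144 = 686.754.
Because errors are independent across components, Cov(Tᵢ,Tⱼ) = Cov(Xᵢ,Xⱼ); the off-diagonal part of the true-score variance is the same as above.
True-score variance = [21.9²·0.72 + 3²·3²·0.93] + 126.144 = 420.649 + 126.144 = 546.793.
Reliability = 546.793 / 686.754 = 0.7962.

0.7962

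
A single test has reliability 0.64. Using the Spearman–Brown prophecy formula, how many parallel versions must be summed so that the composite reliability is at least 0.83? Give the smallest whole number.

k ≥ ρ*(1−ρ₁)/(ρ₁(1−ρ*)) = 0.83·0.36 / (0.64·0.17) = 2.746.
Smallest integer k = 3.

3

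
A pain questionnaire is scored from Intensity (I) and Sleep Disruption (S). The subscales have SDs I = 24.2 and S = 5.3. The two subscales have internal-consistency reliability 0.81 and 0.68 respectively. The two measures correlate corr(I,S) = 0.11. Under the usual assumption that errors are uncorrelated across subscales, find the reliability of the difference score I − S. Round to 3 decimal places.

Var(I−S) = 24.2² + 5.3² − 2·24.2·5.3·0.11 = 613.73 − 28.2172 = 585.513.
With uncorrelated errors the cross-covariances are all true-score covariance, so they carry over unchanged; only the diagonal terms shrink to ρᵢσᵢ².
True-score variance = [24.2²·0.81 + 5.3²·0.68] − 28.2172 = 493.47 − 28.2172 = 465.252.
Reliability = 465.252 / 585.513 = 0.795.

0.795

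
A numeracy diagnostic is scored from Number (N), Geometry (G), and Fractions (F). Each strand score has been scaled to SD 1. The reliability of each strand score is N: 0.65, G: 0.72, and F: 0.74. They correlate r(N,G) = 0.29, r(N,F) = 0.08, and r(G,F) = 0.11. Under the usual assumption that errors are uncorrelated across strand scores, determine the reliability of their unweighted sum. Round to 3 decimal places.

0.775

Var(N+G+F) = 3 + 2·[0.29 + 0.08 + 0.11] = 3 + 0.96 = 3.96.
With uncorrelated errors the cross-covariances are all true-score covariance, so they carry over unchanged; only the diagonal terms shrink to ρᵢσᵢ².
True-score variance = [0.65 + 0.72 + 0.74] + 0.96 = 2.11 + 0.96 = 3.07.
Reliability = 3.07 / 3.96 = 0.775.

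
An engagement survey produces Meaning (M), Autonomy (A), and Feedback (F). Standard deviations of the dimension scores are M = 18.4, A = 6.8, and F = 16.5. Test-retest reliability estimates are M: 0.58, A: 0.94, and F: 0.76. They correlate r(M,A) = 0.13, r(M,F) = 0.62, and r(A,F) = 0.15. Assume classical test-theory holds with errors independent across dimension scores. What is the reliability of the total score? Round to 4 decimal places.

0.8088

Var(M+A+F) = 18.4² + 6.8² + 16.5² + 2·[18.4·6.8·0.13 + 18.4·16.5·0.62 + 6.8·16.5·0.15] = 657.05 + 442.655 = 1099.71.
Because errors are independent across components, Cov(Tᵢ,Tⱼ) = Cov(Xᵢ,Xⱼ); the off-diagonal part of the true-score variance is the same as above.
True-score variance = [18.4²·0.58 + 6.8²·0.94 + 16.5²·0.76] + 442.655 = 446.74 + 442.655 = 889.396.
Reliability = 889.396 / 1099.71 = 0.8088.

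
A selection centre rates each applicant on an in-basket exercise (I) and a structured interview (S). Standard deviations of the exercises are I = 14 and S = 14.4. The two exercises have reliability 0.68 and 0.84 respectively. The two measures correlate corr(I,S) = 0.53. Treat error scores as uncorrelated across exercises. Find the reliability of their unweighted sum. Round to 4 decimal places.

0.8446

Var(I+S) = 14² + 14.4² + 2·[14·14.4·0.53] = 403.36 + 213.696 = 617.056.
With uncorrelated errors the cross-covariances are all true-score covariance, so they carry over unchanged; only the diagonal terms shrink to ρᵢσᵢ².
True-score variance = [14²·0.68 + 14.4²·0.84] + 213.696 = 307.462 + 213.696 = 521.158.
Reliability = 521.158 / 617.056 = 0.8446.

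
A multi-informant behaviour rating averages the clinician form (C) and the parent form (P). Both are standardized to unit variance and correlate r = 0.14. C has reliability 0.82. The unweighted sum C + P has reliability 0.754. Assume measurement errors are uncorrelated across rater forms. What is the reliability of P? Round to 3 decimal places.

Var(C+P) = 2 + 2·0.14 = 2.280.
True-score variance = ρ_C + ρ_P + 2·0.14, so 0.754 = (0.82 + ρ_P + 0.28) / 2.280.
ρ_P = 0.754·2.280 − 0.82 − 0.28 = 0.619.

0.619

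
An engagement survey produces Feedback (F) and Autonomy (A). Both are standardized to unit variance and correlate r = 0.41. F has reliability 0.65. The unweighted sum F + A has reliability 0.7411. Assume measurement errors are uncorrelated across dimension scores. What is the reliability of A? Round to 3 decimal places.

Var(F+A) = 2 + 2·0.41 = 2.820.
True-score variance = ρ_F + ρ_A + 2·0.41, so 0.7411 = (0.65 + ρ_A + 0.82) / 2.820.
ρ_A = 0.7411·2.820 − 0.65 − 0.82 = 0.620.

0.620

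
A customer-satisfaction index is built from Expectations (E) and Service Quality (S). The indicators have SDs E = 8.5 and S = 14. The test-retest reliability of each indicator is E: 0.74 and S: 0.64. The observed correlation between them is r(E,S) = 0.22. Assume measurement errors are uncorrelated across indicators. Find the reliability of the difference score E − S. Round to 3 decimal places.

0.586

Var(E−S) = 8.5² + 14² − 2·8.5·14·0.22 = 268.25 − 52.36 = 215.89.
Because errors are independent across components, Cov(Tᵢ,Tⱼ) = Cov(Xᵢ,Xⱼ); the off-diagonal part of the true-score variance is the same as above.
True-score variance = [8.5²·0.74 + 14²·0.64] − 52.36 = 178.905 − 52.36 = 126.545.
Reliability = 126.545 / 215.89 = 0.586.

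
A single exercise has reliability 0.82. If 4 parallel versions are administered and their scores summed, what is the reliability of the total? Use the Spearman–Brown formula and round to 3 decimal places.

0.948

ρ_k = kρ / (1 + (k−1)ρ) = 4·0.82 / (1 + 3·0.82) = 3.280 / 3.460 = 0.948.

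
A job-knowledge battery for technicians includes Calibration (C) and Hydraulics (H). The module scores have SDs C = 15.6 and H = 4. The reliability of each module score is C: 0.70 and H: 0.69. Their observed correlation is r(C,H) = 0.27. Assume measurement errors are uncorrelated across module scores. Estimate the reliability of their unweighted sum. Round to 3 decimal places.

0.734

Var(C+H) = 15.6² + 4² + 2·[15.6·4·0.27] = 259.36 + 33.696 = 293.056.
Because errors are independent across components, Cov(Tᵢ,Tⱼ) = Cov(Xᵢ,Xⱼ); the off-diagonal part of the true-score variance is the same as above.
True-score variance = [15.6²·0.70 + 4²·0.69] + 33.696 = 181.392 + 33.696 = 215.088.
Reliability = 215.088 / 293.056 = 0.734.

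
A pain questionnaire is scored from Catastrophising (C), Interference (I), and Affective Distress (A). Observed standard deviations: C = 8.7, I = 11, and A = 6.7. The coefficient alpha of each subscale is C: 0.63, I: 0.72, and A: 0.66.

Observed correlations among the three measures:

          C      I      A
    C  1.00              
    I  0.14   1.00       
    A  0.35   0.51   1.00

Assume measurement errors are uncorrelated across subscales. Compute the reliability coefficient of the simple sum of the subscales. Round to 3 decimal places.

Var(C+I+A) = 8.7² + 11² + 6.7² + 2·[8.7·11·0.14 + 8.7·6.7·0.35 + 11·6.7·0.51] = 241.58 + 142.773 = 384.353.
Because errors are independent across components, Cov(Tᵢ,Tⱼ) = Cov(Xᵢ,Xⱼ); the off-diagonal part of the true-score variance is the same as above.
True-score variance = [8.7²·0.63 + 11²·0.72 + 6.7²·0.66] + 142.773 = 164.432 + 142.773 = 307.205.
Reliability = 307.205 / 384.353 = 0.799.

0.799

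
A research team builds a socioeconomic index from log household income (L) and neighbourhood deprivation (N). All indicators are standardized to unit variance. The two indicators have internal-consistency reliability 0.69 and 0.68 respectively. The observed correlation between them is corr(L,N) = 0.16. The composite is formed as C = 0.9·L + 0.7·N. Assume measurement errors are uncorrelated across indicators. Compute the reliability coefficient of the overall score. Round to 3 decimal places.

Var(C) = 0.9² + 0.7² + 2·[0.63·0.16] = 1.3 + 0.2016 = 1.5016.
Because errors are independent across components, Cov(Tᵢ,Tⱼ) = Cov(Xᵢ,Xⱼ); the off-diagonal part of the true-score variance is the same as above.
True-score variance = [0.9²·0.69 + 0.7²·0.68] + 0.2016 = 0.8921 + 0.2016 = 1.0937.
Reliability = 1.0937 / 1.5016 = 0.728.

0.728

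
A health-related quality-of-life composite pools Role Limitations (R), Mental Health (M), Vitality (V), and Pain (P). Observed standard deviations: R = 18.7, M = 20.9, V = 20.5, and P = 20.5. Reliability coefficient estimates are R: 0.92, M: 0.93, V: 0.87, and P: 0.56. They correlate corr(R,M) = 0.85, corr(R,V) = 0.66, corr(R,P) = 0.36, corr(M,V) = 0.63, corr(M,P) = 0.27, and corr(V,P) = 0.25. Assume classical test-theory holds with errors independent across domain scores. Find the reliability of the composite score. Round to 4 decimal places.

Var(R+M+V+P) = 18.7² + 20.9² + 20.5² + 20.5² + 2·[18.7·20.9·0.85 + 18.7·20.5·0.66 + 18.7·20.5·0.36 + 20.9·20.5·0.63 + 20.9·20.5·0.27 + 20.5·20.5·0.25] = 1627 + 2427.78 = 4054.78.
Under uncorrelated errors the observed covariances equal the true-score covariances, so only the own-variance terms attenuate.
True-score variance = [18.7²·0.92 + 20.9²·0.93 + 20.5²·0.87 + 20.5²·0.56] + 2427.78 = 1328.91 + 2427.78 = 3756.69.
Reliability = 3756.69 / 4054.78 = 0.9265.

0.9265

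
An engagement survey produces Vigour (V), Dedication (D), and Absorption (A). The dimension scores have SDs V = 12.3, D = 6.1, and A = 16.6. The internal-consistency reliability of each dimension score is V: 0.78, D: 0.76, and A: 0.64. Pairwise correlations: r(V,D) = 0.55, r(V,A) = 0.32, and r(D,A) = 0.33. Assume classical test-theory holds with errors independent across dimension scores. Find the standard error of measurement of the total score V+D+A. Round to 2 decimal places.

11.89

Var(total) = 464.06 + 280.04 = 744.1.
True-score variance = 322.644 + 280.04 = 602.684, so reliability = 0.8100.
Error variance = 744.1 − 602.684 = 141.416; SEM = √141.416 = 11.89.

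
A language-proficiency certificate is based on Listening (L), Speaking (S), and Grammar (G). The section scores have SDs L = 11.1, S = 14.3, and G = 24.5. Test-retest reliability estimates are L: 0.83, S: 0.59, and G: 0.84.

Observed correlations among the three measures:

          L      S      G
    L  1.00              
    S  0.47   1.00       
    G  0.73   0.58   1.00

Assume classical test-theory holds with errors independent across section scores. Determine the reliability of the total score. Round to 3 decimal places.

Var(L+S+G) = 11.1² + 14.3² + 24.5² + 2·[11.1·14.3·0.47 + 11.1·24.5·0.73 + 14.3·24.5·0.58] = 927.95 + 952.659 = 1880.61.
With uncorrelated errors the cross-covariances are all true-score covariance, so they carry over unchanged; only the diagonal terms shrink to ρᵢσᵢ².
True-score variance = [11.1²·0.83 + 14.3²·0.59 + 24.5²·0.84] + 952.659 = 727.123 + 952.659 = 1679.78.
Reliability = 1679.78 / 1880.61 = 0.893.

0.893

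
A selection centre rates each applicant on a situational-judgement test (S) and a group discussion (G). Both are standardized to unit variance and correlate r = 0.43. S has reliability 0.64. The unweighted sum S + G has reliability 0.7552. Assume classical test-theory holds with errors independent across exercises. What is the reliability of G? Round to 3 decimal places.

Var(S+G) = 2 + 2·0.43 = 2.860.
True-score variance = ρ_S + ρ_G + 2·0.43, so 0.7552 = (0.64 + ρ_G + 0.86) / 2.860.
ρ_G = 0.7552·2.860 − 0.64 − 0.86 = 0.660.

0.660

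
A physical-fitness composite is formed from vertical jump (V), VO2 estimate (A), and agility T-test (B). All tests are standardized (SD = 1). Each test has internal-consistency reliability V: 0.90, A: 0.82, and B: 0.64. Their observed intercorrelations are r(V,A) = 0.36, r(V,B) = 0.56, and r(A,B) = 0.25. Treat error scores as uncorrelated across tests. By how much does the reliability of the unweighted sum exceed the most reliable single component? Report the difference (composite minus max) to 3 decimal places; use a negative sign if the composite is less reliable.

-0.020

Var(sum) = 3 + 2.34 = 5.34; true-score variance = 2.36 + 2.34 = 4.7; composite reliability = 0.8801.
Max component reliability = 0.9000.
Difference = 0.8801 − 0.9000 = -0.020.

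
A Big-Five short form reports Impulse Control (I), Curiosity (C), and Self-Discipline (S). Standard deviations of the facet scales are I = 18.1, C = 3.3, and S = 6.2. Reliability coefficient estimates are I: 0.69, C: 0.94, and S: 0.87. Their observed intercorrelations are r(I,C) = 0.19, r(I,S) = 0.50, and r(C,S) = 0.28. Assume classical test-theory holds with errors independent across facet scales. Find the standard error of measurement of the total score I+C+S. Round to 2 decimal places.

10.35

Var(total) = 376.94 + 146.375 = 523.315.
True-score variance = 269.73 + 146.375 = 416.105, so reliability = 0.7951.
Error variance = 523.315 − 416.105 = 107.21; SEM = √107.21 = 10.35.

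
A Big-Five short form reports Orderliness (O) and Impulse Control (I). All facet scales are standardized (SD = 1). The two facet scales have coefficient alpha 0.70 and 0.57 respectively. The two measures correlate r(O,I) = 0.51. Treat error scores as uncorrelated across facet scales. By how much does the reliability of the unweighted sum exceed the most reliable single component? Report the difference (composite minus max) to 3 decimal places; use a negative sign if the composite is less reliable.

0.058

Var(sum) = 2 + 1.02 = 3.02; true-score variance = 1.27 + 1.02 = 2.29; composite reliability = 0.7583.
Max component reliability = 0.7000.
Difference = 0.7583 − 0.7000 = 0.058.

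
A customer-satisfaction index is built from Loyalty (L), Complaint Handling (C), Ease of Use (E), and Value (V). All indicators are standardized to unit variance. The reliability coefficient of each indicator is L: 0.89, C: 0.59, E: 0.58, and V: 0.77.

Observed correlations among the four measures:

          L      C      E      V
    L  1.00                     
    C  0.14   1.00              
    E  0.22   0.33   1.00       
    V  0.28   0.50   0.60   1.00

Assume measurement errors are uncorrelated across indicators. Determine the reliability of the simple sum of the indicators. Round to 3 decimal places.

Var(L+C+E+V) = 4 + 2·[0.14 + 0.22 + 0.28 + 0.33 + 0.50 + 0.60] = 4 + 4.14 = 8.14.
Because errors are independent across components, Cov(Tᵢ,Tⱼ) = Cov(Xᵢ,Xⱼ); the off-diagonal part of the true-score variance is the same as above.
True-score variance = [0.89 + 0.59 + 0.58 + 0.77] + 4.14 = 2.83 + 4.14 = 6.97.
Reliability = 6.97 / 8.14 = 0.856.

0.856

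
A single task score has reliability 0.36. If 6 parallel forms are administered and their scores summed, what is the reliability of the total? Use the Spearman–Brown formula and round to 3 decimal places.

ρ_k = kρ / (1 + (k−1)ρ) = 6·0.36 / (1 + 5·0.36) = 2.160 / 2.800 = 0.771.

0.771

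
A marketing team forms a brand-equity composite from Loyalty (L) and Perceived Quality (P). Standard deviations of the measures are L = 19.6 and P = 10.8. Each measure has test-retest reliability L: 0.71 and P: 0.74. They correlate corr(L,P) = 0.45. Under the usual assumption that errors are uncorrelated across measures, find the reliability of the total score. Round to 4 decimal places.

Var(L+P) = 19.6² + 10.8² + 2·[19.6·10.8·0.45] = 500.8 + 190.512 = 691.312.
Under uncorrelated errors the observed covariances equal the true-score covariances, so only the own-variance terms attenuate.
True-score variance = [19.6²·0.71 + 10.8²·0.74] + 190.512 = 359.067 + 190.512 = 549.579.
Reliability = 549.579 / 691.312 = 0.7950.

0.7950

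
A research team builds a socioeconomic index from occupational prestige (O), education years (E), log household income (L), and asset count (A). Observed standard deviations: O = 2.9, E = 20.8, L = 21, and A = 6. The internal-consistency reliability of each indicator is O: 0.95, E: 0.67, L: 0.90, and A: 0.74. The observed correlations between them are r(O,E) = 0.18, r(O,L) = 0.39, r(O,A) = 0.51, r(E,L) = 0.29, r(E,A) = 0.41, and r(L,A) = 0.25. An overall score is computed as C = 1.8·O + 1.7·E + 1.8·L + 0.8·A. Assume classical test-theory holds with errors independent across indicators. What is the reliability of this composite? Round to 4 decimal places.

Var(C) = 1.8²·2.9² + 1.7²·20.8² + 1.8²·21² + 0.8²·6² + 2·[3.06·2.9·20.8·0.18 + 3.24·2.9·21·0.39 + 1.44·2.9·6·0.51 + 3.06·20.8·21·0.29 + 1.36·20.8·6·0.41 + 1.44·21·6·0.25] = 2729.46 + 1251.04 = 3980.5.
With uncorrelated errors the cross-covariances are all true-score covariance, so they carry over unchanged; only the diagonal terms shrink to ρᵢσᵢ².
True-score variance = [1.8²·2.9²·0.95 + 1.7²·20.8²·0.67 + 1.8²·21²·0.90 + 0.8²·6²·0.74] + 1251.04 = 2166.61 + 1251.04 = 3417.65.
Reliability = 3417.65 / 3980.5 = 0.8586.

0.8586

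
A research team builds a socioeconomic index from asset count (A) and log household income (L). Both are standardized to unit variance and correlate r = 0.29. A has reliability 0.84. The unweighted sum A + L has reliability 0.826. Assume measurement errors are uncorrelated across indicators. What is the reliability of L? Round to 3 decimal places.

0.711

Var(A+L) = 2 + 2·0.29 = 2.580.
True-score variance = ρ_A + ρ_L + 2·0.29, so 0.826 = (0.84 + ρ_L + 0.58) / 2.580.
ρ_L = 0.826·2.580 − 0.84 − 0.58 = 0.711.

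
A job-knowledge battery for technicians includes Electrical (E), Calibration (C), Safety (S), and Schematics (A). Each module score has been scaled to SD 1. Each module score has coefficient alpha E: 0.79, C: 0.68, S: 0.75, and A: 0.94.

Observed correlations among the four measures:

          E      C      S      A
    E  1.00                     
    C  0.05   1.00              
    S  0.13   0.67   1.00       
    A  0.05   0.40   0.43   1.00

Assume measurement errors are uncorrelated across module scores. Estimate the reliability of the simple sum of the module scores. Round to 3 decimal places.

0.887

Var(E+C+S+A) = 4 + 2·[0.05 + 0.13 + 0.05 + 0.67 + 0.40 + 0.43] = 4 + 3.46 = 7.46.
With uncorrelated errors the cross-covariances are all true-score covariance, so they carry over unchanged; only the diagonal terms shrink to ρᵢσᵢ².
True-score variance = [0.79 + 0.68 + 0.75 + 0.94] + 3.46 = 3.16 + 3.46 = 6.62.
Reliability = 6.62 / 7.46 = 0.887.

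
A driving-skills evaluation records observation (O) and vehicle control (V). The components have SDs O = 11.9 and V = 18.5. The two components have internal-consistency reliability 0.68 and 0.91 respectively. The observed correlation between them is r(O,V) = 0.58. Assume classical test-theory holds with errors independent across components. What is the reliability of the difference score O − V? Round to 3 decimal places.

0.667

Var(O−V) = 11.9² + 18.5² − 2·11.9·18.5·0.58 = 483.86 − 255.374 = 228.486.
Because errors are independent across components, Cov(Tᵢ,Tⱼ) = Cov(Xᵢ,Xⱼ); the off-diagonal part of the true-score variance is the same as above.
True-score variance = [11.9²·0.68 + 18.5²·0.91] − 255.374 = 407.742 − 255.374 = 152.368.
Reliability = 152.368 / 228.486 = 0.667.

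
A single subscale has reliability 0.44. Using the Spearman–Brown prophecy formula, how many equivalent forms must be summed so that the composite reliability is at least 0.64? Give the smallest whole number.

k ≥ ρ*(1−ρ₁)/(ρ₁(1−ρ*)) = 0.64·0.56 / (0.44·0.36) = 2.263.
Smallest integer k = 3.

3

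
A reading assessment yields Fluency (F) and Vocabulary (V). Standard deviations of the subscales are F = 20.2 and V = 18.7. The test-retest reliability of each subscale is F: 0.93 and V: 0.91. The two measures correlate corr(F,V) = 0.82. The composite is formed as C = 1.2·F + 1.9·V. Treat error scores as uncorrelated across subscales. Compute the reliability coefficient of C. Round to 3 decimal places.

Var(C) = 1.2²·20.2² + 1.9²·18.7² + 2·[2.28·20.2·18.7·0.82] = 1849.96 + 1412.45 = 3262.4.
Under uncorrelated errors the observed covariances equal the true-score covariances, so only the own-variance terms attenuate.
True-score variance = [1.2²·20.2²·0.93 + 1.9²·18.7²·0.91] + 1412.45 = 1695.21 + 1412.45 = 3107.66.
Reliability = 3107.66 / 3262.4 = 0.953.

0.953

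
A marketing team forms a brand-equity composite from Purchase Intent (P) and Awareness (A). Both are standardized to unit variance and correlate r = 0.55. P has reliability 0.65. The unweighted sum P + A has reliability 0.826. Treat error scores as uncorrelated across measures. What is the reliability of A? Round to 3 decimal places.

0.811

Var(P+A) = 2 + 2·0.55 = 3.100.
True-score variance = ρ_P + ρ_A + 2·0.55, so 0.826 = (0.65 + ρ_A + 1.10) / 3.100.
ρ_A = 0.826·3.100 − 0.65 − 1.10 = 0.811.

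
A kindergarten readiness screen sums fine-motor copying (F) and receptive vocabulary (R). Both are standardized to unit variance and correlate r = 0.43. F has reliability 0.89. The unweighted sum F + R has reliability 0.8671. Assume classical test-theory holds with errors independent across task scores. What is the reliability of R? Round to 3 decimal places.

0.730

Var(F+R) = 2 + 2·0.43 = 2.860.
True-score variance = ρ_F + ρ_R + 2·0.43, so 0.8671 = (0.89 + ρ_R + 0.86) / 2.860.
ρ_R = 0.8671·2.860 − 0.89 − 0.86 = 0.730.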